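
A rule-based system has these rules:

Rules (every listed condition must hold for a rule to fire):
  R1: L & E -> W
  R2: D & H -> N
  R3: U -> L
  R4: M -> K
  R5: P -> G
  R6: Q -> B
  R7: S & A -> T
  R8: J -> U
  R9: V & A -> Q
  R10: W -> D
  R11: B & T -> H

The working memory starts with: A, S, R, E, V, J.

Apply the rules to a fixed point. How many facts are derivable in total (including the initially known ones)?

15

Round 1 fires R7, R8, R9, giving T, U, Q.
Round 2 fires R3, R6, giving L, B.
Round 3 fires R1, R11, giving W, H.
Round 4 fires R10, giving D.
Round 5 fires R2, giving N.
Closure: {A, B, D, E, H, J, L, N, Q, R, S, T, U, V, W} — 15 facts.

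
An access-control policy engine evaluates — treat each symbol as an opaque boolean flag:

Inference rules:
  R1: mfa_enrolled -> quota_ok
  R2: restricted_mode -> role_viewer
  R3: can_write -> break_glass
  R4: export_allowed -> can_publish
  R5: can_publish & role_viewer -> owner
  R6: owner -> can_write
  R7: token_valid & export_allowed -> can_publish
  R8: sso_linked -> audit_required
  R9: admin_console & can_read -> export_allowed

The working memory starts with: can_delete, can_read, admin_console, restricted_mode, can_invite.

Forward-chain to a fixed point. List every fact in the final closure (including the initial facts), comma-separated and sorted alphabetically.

admin_console, break_glass, can_delete, can_invite, can_publish, can_read, can_write, export_allowed, owner, restricted_mode, role_viewer

Round 1: R2 [restricted_mode -> role_viewer]; R9 [admin_console & can_read -> export_allowed]. Adds role_viewer, export_allowed.
Round 2: R4 [export_allowed -> can_publish]. Adds can_publish.
Round 3: R5 [can_publish & role_viewer -> owner]. Adds owner.
Round 4: R6 [owner -> can_write]. Adds can_write.
Round 5: R3 [can_write -> break_glass]. Adds break_glass.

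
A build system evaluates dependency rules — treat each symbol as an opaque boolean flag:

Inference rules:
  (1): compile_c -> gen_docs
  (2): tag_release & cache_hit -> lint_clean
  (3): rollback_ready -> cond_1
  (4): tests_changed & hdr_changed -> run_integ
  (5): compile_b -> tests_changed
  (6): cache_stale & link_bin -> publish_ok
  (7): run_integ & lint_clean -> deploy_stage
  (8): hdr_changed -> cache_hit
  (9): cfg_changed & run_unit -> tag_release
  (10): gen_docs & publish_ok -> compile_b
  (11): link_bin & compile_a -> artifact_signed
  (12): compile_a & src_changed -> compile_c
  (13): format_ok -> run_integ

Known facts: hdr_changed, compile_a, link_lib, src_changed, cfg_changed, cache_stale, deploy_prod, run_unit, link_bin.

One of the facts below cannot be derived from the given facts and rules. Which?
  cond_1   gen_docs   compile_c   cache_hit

cond_1

[1] (6) [cache_stale & link_bin -> publish_ok]; (8) [hdr_changed -> cache_hit]; (9) [cfg_changed & run_unit -> tag_release]; (11) [link_bin & compile_a -> artifact_signed]; (12) [compile_a & src_changed -> compile_c]. ⇒ new: publish_ok, cache_hit, tag_release, artifact_signed, compile_c.
[2] (1) [compile_c -> gen_docs]; (2) [tag_release & cache_hit -> lint_clean]. ⇒ new: gen_docs, lint_clean.
[3] (10) [gen_docs & publish_ok -> compile_b]. ⇒ new: compile_b.
[4] (5) [compile_b -> tests_changed]. ⇒ new: tests_changed.
[5] (4) [tests_changed & hdr_changed -> run_integ]. ⇒ new: run_integ.
[6] (7) [run_integ & lint_clean -> deploy_stage]. ⇒ new: deploy_stage.
Derived: compile_c (round 1), cache_hit (round 1), gen_docs (round 2). cond_1 never appears in any round.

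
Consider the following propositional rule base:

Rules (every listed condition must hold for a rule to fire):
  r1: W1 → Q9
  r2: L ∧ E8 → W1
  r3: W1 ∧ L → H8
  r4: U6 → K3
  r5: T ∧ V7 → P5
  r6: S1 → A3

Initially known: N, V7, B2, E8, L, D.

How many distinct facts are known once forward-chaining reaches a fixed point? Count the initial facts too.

Round 1 fires r2, giving W1.
Round 2 fires r1, r3, giving Q9, H8.
Closure: {B2, D, E8, H8, L, N, Q9, V7, W1} — 9 facts.

9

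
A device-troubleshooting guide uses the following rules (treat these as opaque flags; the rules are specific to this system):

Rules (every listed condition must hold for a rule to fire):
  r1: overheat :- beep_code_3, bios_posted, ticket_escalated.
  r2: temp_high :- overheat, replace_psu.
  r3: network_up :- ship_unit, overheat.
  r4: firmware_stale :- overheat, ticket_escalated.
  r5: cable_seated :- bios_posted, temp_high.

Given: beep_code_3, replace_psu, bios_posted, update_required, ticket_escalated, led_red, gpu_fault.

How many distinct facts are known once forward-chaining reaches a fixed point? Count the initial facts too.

11

[1] r1 [overheat :- beep_code_3, bios_posted, ticket_escalated.]. ⇒ new: overheat.
[2] r2 [temp_high :- overheat, replace_psu.]; r4 [firmware_stale :- overheat, ticket_escalated.]. ⇒ new: temp_high, firmware_stale.
[3] r5 [cable_seated :- bios_posted, temp_high.]. ⇒ new: cable_seated.
Closure: {beep_code_3, bios_posted, cable_seated, firmware_stale, gpu_fault, led_red, overheat, replace_psu, temp_high, ticket_escalated, update_required} — 11 facts.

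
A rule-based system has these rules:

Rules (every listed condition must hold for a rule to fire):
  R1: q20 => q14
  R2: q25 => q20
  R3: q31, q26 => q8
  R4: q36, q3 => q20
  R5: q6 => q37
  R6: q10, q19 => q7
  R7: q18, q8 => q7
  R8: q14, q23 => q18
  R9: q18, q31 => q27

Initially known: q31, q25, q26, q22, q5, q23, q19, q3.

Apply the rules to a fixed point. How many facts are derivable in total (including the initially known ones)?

14

Round 1 — R2, R3, derive q20, q8.
Round 2 — R1, derive q14.
Round 3 — R8, derive q18.
Round 4 — R7, R9, derive q7, q27.
Closure: {q14, q18, q19, q20, q22, q23, q25, q26, q27, q3, q31, q5, q7, q8} — 14 facts.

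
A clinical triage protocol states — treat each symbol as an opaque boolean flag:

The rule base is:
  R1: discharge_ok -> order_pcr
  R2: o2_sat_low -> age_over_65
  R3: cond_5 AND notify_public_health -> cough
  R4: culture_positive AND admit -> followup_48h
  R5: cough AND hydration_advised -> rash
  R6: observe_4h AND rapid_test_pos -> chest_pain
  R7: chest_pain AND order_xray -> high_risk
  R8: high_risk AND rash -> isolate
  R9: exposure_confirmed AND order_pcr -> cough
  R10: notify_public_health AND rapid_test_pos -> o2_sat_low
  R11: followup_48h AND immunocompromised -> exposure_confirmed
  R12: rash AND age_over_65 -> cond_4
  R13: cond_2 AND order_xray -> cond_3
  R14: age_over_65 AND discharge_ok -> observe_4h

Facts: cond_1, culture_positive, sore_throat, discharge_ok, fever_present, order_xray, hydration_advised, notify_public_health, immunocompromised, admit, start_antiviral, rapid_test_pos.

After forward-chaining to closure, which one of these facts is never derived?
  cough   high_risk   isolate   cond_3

Round 1: R1 [discharge_ok -> order_pcr]; R4 [culture_positive AND admit -> followup_48h]; R10 [notify_public_health AND rapid_test_pos -> o2_sat_low]. New: order_pcr, followup_48h, o2_sat_low.
Round 2: R2 [o2_sat_low -> age_over_65]; R11 [followup_48h AND immunocompromised -> exposure_confirmed]. New: age_over_65, exposure_confirmed.
Round 3: R9 [exposure_confirmed AND order_pcr -> cough]; R14 [age_over_65 AND discharge_ok -> observe_4h]. New: cough, observe_4h.
Round 4: R5 [cough AND hydration_advised -> rash]; R6 [observe_4h AND rapid_test_pos -> chest_pain]. New: rash, chest_pain.
Round 5: R7 [chest_pain AND order_xray -> high_risk]; R12 [rash AND age_over_65 -> cond_4]. New: high_risk, cond_4.
Round 6: R8 [high_risk AND rash -> isolate]. New: isolate.
Derived: high_risk (round 5), cough (round 3), isolate (round 6). cond_3 never appears in any round.

cond_3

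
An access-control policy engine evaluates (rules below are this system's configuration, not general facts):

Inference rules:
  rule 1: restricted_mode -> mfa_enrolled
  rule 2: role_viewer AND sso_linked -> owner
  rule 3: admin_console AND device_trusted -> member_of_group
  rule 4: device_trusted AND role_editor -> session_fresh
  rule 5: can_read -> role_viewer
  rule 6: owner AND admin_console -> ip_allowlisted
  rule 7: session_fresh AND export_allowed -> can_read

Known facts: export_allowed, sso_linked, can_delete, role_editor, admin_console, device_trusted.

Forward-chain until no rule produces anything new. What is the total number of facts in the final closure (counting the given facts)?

Round 1: rule 3 [admin_console AND device_trusted -> member_of_group]; rule 4 [device_trusted AND role_editor -> session_fresh]. Adds member_of_group, session_fresh.
Round 2: rule 7 [session_fresh AND export_allowed -> can_read]. Adds can_read.
Round 3: rule 5 [can_read -> role_viewer]. Adds role_viewer.
Round 4: rule 2 [role_viewer AND sso_linked -> owner]. Adds owner.
Round 5: rule 6 [owner AND admin_console -> ip_allowlisted]. Adds ip_allowlisted.
Closure: {admin_console, can_delete, can_read, device_trusted, export_allowed, ip_allowlisted, member_of_group, owner, role_editor, role_viewer, session_fresh, sso_linked} — 12 facts.

12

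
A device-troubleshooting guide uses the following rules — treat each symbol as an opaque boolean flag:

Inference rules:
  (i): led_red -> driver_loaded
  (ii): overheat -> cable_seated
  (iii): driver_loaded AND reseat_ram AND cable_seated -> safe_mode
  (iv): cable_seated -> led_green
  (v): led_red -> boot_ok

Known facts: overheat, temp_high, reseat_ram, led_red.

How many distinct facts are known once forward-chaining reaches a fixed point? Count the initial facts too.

9

[1] (i) [led_red -> driver_loaded]; (ii) [overheat -> cable_seated]; (v) [led_red -> boot_ok]. ⇒ new: driver_loaded, cable_seated, boot_ok.
[2] (iii) [driver_loaded AND reseat_ram AND cable_seated -> safe_mode]; (iv) [cable_seated -> led_green]. ⇒ new: safe_mode, led_green.
Closure: {boot_ok, cable_seated, driver_loaded, led_green, led_red, overheat, reseat_ram, safe_mode, temp_high} — 9 facts.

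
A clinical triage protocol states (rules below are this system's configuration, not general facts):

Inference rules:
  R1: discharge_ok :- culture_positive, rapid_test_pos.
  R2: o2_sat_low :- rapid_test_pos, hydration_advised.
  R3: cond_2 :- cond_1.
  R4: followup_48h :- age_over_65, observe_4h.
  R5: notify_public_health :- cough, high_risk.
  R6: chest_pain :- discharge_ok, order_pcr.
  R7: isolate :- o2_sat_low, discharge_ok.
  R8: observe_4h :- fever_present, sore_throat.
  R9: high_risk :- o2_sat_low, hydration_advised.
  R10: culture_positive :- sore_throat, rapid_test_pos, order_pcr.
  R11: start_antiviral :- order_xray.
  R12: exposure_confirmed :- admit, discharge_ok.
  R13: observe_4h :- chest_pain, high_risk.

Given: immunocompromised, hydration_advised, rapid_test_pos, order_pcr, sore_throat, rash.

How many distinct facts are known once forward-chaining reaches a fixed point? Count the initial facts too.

[1] R2 [o2_sat_low :- rapid_test_pos, hydration_advised.]; R10 [culture_positive :- sore_throat, rapid_test_pos, order_pcr.]. ⇒ new: o2_sat_low, culture_positive.
[2] R1 [discharge_ok :- culture_positive, rapid_test_pos.]; R9 [high_risk :- o2_sat_low, hydration_advised.]. ⇒ new: discharge_ok, high_risk.
[3] R6 [chest_pain :- discharge_ok, order_pcr.]; R7 [isolate :- o2_sat_low, discharge_ok.]. ⇒ new: chest_pain, isolate.
[4] R13 [observe_4h :- chest_pain, high_risk.]. ⇒ new: observe_4h.
Closure: {chest_pain, culture_positive, discharge_ok, high_risk, hydration_advised, immunocompromised, isolate, o2_sat_low, observe_4h, order_pcr, rapid_test_pos, rash, sore_throat} — 13 facts.

13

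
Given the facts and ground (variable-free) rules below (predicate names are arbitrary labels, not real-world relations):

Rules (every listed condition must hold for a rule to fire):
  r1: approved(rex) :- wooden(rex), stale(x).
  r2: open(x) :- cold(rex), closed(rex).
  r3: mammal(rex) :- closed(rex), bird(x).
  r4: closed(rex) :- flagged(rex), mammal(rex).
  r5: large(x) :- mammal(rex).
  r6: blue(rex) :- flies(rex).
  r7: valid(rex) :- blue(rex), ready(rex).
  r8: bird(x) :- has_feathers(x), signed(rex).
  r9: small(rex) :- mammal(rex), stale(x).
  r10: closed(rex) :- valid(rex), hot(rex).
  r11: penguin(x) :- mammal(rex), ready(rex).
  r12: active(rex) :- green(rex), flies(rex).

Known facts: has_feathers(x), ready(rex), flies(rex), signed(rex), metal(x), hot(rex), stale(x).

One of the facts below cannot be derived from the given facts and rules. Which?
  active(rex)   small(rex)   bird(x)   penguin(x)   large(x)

active(rex)

[1] r6 [blue(rex) :- flies(rex).]; r8 [bird(x) :- has_feathers(x), signed(rex).]. ⇒ new: blue(rex), bird(x).
[2] r7 [valid(rex) :- blue(rex), ready(rex).]. ⇒ new: valid(rex).
[3] r10 [closed(rex) :- valid(rex), hot(rex).]. ⇒ new: closed(rex).
[4] r3 [mammal(rex) :- closed(rex), bird(x).]. ⇒ new: mammal(rex).
[5] r5 [large(x) :- mammal(rex).]; r9 [small(rex) :- mammal(rex), stale(x).]; r11 [penguin(x) :- mammal(rex), ready(rex).]. ⇒ new: large(x), small(rex), penguin(x).
Derived: large(x) (round 5), bird(x) (round 1), penguin(x) (round 5), small(rex) (round 5). active(rex) never appears in any round.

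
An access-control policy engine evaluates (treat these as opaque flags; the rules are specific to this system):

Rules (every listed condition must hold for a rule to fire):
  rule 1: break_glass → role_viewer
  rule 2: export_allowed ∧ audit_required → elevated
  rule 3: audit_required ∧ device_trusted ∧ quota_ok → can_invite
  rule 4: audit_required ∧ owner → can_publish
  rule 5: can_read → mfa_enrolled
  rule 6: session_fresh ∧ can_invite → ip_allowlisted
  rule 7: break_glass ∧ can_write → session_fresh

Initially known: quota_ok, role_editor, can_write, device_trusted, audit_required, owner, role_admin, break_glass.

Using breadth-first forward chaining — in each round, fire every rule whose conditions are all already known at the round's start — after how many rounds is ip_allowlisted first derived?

Round 1: rule 1 [break_glass → role_viewer]; rule 3 [audit_required ∧ device_trusted ∧ quota_ok → can_invite]; rule 4 [audit_required ∧ owner → can_publish]; rule 7 [break_glass ∧ can_write → session_fresh]. New: role_viewer, can_invite, can_publish, session_fresh.
Round 2: rule 6 [session_fresh ∧ can_invite → ip_allowlisted]. New: ip_allowlisted.
ip_allowlisted first appears in round 2.

2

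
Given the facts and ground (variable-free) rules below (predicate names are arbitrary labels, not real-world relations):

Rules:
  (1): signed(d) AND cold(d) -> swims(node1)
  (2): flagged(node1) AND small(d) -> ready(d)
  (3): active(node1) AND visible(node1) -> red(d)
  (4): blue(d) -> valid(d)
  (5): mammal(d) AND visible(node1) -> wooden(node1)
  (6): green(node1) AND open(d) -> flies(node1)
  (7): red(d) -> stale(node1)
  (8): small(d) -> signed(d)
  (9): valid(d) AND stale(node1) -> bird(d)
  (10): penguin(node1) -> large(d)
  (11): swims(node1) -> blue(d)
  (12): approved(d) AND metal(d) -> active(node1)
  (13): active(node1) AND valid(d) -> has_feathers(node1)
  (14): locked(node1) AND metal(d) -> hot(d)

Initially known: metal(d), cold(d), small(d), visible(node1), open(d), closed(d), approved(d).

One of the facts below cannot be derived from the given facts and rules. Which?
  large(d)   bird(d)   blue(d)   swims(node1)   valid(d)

Round 1: (8) [small(d) -> signed(d)]; (12) [approved(d) AND metal(d) -> active(node1)]. New: signed(d), active(node1).
Round 2: (1) [signed(d) AND cold(d) -> swims(node1)]; (3) [active(node1) AND visible(node1) -> red(d)]. New: swims(node1), red(d).
Round 3: (7) [red(d) -> stale(node1)]; (11) [swims(node1) -> blue(d)]. New: stale(node1), blue(d).
Round 4: (4) [blue(d) -> valid(d)]. New: valid(d).
Round 5: (9) [valid(d) AND stale(node1) -> bird(d)]; (13) [active(node1) AND valid(d) -> has_feathers(node1)]. New: bird(d), has_feathers(node1).
Derived: blue(d) (round 3), swims(node1) (round 2), valid(d) (round 4), bird(d) (round 5). large(d) never appears in any round.

large(d)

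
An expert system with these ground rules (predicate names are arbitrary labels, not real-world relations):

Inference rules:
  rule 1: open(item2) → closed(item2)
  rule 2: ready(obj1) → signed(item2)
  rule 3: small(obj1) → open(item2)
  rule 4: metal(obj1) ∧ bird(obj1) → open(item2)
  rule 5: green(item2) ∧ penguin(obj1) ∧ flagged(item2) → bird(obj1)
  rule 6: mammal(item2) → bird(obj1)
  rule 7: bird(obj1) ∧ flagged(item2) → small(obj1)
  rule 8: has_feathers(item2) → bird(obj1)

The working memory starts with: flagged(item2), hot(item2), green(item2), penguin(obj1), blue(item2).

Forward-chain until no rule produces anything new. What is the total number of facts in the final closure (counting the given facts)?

9

[1] rule 5 [green(item2) ∧ penguin(obj1) ∧ flagged(item2) → bird(obj1)]. ⇒ new: bird(obj1).
[2] rule 7 [bird(obj1) ∧ flagged(item2) → small(obj1)]. ⇒ new: small(obj1).
[3] rule 3 [small(obj1) → open(item2)]. ⇒ new: open(item2).
[4] rule 1 [open(item2) → closed(item2)]. ⇒ new: closed(item2).
Closure: {bird(obj1), blue(item2), closed(item2), flagged(item2), green(item2), hot(item2), open(item2), penguin(obj1), small(obj1)} — 9 facts.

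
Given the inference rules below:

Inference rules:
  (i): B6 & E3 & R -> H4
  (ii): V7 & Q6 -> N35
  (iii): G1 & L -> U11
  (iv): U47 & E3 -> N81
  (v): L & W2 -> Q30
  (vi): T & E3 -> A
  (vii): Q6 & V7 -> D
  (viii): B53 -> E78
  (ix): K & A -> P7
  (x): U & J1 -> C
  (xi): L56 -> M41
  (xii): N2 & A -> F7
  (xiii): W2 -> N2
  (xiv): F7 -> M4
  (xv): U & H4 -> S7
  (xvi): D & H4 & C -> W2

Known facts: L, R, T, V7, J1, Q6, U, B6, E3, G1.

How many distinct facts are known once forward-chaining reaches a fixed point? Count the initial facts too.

[1] (i) [B6 & E3 & R -> H4]; (ii) [V7 & Q6 -> N35]; (iii) [G1 & L -> U11]; (vi) [T & E3 -> A]; (vii) [Q6 & V7 -> D]; (x) [U & J1 -> C]. ⇒ new: H4, N35, U11, A, D, C.
[2] (xv) [U & H4 -> S7]; (xvi) [D & H4 & C -> W2]. ⇒ new: S7, W2.
[3] (v) [L & W2 -> Q30]; (xiii) [W2 -> N2]. ⇒ new: Q30, N2.
[4] (xii) [N2 & A -> F7]. ⇒ new: F7.
[5] (xiv) [F7 -> M4]. ⇒ new: M4.
Closure: {A, B6, C, D, E3, F7, G1, H4, J1, L, M4, N2, N35, Q30, Q6, R, S7, T, U, U11, V7, W2} — 22 facts.

22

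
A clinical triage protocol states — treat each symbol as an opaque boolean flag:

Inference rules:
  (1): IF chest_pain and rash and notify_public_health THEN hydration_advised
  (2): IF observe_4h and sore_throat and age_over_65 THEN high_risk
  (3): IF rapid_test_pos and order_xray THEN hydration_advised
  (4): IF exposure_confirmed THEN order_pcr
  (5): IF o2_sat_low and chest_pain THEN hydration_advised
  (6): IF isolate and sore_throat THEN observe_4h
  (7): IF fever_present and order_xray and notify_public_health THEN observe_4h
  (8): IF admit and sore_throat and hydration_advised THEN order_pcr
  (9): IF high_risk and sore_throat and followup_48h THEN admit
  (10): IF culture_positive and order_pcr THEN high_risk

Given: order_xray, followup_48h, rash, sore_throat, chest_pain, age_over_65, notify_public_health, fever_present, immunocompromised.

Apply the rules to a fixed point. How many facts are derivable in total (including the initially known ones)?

14

Round 1: (1) [IF chest_pain and rash and notify_public_health THEN hydration_advised]; (7) [IF fever_present and order_xray and notify_public_health THEN observe_4h]. New: hydration_advised, observe_4h.
Round 2: (2) [IF observe_4h and sore_throat and age_over_65 THEN high_risk]. New: high_risk.
Round 3: (9) [IF high_risk and sore_throat and followup_48h THEN admit]. New: admit.
Round 4: (8) [IF admit and sore_throat and hydration_advised THEN order_pcr]. New: order_pcr.
Closure: {admit, age_over_65, chest_pain, fever_present, followup_48h, high_risk, hydration_advised, immunocompromised, notify_public_health, observe_4h, order_pcr, order_xray, rash, sore_throat} — 14 facts.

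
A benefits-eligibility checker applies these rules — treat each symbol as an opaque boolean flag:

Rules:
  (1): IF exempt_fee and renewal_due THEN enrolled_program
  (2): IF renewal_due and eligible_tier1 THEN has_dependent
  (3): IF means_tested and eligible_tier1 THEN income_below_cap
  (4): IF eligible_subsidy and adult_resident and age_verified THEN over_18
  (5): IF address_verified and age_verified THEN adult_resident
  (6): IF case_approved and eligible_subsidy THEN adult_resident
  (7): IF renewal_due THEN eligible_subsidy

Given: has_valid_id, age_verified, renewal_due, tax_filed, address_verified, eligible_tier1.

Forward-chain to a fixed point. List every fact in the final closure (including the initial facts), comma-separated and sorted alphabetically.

address_verified, adult_resident, age_verified, eligible_subsidy, eligible_tier1, has_dependent, has_valid_id, over_18, renewal_due, tax_filed

Round 1 — (2), (5), (7), derive has_dependent, adult_resident, eligible_subsidy.
Round 2 — (4), derive over_18.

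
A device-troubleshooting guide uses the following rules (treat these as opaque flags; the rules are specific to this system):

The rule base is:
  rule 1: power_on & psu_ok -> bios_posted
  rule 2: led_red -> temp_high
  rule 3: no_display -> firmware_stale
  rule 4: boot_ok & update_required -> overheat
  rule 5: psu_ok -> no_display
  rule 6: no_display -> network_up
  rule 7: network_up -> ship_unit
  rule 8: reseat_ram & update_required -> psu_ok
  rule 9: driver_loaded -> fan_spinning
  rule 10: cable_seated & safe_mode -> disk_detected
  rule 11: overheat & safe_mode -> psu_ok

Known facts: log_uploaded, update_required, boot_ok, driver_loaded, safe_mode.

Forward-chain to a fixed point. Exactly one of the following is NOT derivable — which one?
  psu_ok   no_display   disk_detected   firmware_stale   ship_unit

disk_detected

Round 1: rule 4 [boot_ok & update_required -> overheat]; rule 9 [driver_loaded -> fan_spinning]. Adds overheat, fan_spinning.
Round 2: rule 11 [overheat & safe_mode -> psu_ok]. Adds psu_ok.
Round 3: rule 5 [psu_ok -> no_display]. Adds no_display.
Round 4: rule 3 [no_display -> firmware_stale]; rule 6 [no_display -> network_up]. Adds firmware_stale, network_up.
Round 5: rule 7 [network_up -> ship_unit]. Adds ship_unit.
Derived: firmware_stale (round 4), ship_unit (round 5), no_display (round 3), psu_ok (round 2). disk_detected never appears in any round.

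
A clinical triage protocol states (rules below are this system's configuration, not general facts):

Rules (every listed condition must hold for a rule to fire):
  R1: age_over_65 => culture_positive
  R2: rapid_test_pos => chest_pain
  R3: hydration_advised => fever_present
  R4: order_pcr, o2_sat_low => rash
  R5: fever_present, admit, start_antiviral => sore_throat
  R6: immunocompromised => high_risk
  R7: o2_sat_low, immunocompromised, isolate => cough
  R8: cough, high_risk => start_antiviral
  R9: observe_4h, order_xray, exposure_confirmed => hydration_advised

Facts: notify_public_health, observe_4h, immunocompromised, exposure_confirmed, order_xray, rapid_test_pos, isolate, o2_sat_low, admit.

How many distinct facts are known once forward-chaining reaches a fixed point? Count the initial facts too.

16

Round 1: R2 [rapid_test_pos => chest_pain]; R6 [immunocompromised => high_risk]; R7 [o2_sat_low, immunocompromised, isolate => cough]; R9 [observe_4h, order_xray, exposure_confirmed => hydration_advised]. New: chest_pain, high_risk, cough, hydration_advised.
Round 2: R3 [hydration_advised => fever_present]; R8 [cough, high_risk => start_antiviral]. New: fever_present, start_antiviral.
Round 3: R5 [fever_present, admit, start_antiviral => sore_throat]. New: sore_throat.
Closure: {admit, chest_pain, cough, exposure_confirmed, fever_present, high_risk, hydration_advised, immunocompromised, isolate, notify_public_health, o2_sat_low, observe_4h, order_xray, rapid_test_pos, sore_throat, start_antiviral} — 16 facts.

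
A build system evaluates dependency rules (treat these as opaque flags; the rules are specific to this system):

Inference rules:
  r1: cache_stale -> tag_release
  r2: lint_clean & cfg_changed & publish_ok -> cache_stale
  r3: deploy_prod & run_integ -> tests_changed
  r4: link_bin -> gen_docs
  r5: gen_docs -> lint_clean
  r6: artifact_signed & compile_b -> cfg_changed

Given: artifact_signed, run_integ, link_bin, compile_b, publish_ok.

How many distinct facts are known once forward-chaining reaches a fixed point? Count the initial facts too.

10

Round 1: r4 [link_bin -> gen_docs]; r6 [artifact_signed & compile_b -> cfg_changed]. Adds gen_docs, cfg_changed.
Round 2: r5 [gen_docs -> lint_clean]. Adds lint_clean.
Round 3: r2 [lint_clean & cfg_changed & publish_ok -> cache_stale]. Adds cache_stale.
Round 4: r1 [cache_stale -> tag_release]. Adds tag_release.
Closure: {artifact_signed, cache_stale, cfg_changed, compile_b, gen_docs, link_bin, lint_clean, publish_ok, run_integ, tag_release} — 10 facts.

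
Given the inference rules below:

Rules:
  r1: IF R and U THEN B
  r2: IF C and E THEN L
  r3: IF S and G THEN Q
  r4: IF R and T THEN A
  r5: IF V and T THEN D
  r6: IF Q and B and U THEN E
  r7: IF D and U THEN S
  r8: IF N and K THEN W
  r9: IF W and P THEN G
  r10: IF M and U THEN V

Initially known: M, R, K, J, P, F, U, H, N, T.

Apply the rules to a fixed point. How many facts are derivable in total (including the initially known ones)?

19

Round 1 — r1, r4, r8, r10, derive B, A, W, V.
Round 2 — r5, r9, derive D, G.
Round 3 — r7, derive S.
Round 4 — r3, derive Q.
Round 5 — r6, derive E.
Closure: {A, B, D, E, F, G, H, J, K, M, N, P, Q, R, S, T, U, V, W} — 19 facts.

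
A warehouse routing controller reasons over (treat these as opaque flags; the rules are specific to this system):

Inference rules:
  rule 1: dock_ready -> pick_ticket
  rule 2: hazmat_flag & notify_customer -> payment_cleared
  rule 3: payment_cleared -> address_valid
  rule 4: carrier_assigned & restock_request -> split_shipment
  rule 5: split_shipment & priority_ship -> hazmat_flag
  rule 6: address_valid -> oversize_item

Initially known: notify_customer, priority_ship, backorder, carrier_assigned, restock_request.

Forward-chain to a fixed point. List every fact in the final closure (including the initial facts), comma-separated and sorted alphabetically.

Round 1 — rule 4, derive split_shipment.
Round 2 — rule 5, derive hazmat_flag.
Round 3 — rule 2, derive payment_cleared.
Round 4 — rule 3, derive address_valid.
Round 5 — rule 6, derive oversize_item.

address_valid, backorder, carrier_assigned, hazmat_flag, notify_customer, oversize_item, payment_cleared, priority_ship, restock_request, split_shipment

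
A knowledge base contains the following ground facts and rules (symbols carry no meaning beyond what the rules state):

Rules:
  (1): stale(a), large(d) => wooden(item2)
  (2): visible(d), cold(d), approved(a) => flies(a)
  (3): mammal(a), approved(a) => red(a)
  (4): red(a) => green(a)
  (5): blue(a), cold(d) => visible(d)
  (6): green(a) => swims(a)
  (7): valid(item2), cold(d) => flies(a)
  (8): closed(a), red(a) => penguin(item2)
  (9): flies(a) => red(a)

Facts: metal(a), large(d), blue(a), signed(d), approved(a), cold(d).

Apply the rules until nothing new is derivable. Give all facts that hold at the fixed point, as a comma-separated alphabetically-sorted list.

approved(a), blue(a), cold(d), flies(a), green(a), large(d), metal(a), red(a), signed(d), swims(a), visible(d)

Round 1: (5) [blue(a), cold(d) => visible(d)]. Adds visible(d).
Round 2: (2) [visible(d), cold(d), approved(a) => flies(a)]. Adds flies(a).
Round 3: (9) [flies(a) => red(a)]. Adds red(a).
Round 4: (4) [red(a) => green(a)]. Adds green(a).
Round 5: (6) [green(a) => swims(a)]. Adds swims(a).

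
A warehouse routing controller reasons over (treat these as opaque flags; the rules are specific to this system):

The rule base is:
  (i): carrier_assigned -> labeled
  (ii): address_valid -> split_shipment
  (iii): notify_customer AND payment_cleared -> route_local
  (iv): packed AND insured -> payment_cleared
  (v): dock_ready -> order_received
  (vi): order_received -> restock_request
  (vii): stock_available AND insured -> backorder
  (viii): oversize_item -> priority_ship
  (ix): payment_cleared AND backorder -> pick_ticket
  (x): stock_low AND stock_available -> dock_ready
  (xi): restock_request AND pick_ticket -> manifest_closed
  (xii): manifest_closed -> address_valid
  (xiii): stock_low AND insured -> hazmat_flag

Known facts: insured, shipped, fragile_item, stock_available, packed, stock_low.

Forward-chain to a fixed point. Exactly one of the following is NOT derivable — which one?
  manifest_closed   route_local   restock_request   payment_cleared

route_local

Round 1 — (iv), (vii), (x), (xiii), derive payment_cleared, backorder, dock_ready, hazmat_flag.
Round 2 — (v), (ix), derive order_received, pick_ticket.
Round 3 — (vi), derive restock_request.
Round 4 — (xi), derive manifest_closed.
Round 5 — (xii), derive address_valid.
Round 6 — (ii), derive split_shipment.
Derived: restock_request (round 3), payment_cleared (round 1), manifest_closed (round 4). route_local never appears in any round.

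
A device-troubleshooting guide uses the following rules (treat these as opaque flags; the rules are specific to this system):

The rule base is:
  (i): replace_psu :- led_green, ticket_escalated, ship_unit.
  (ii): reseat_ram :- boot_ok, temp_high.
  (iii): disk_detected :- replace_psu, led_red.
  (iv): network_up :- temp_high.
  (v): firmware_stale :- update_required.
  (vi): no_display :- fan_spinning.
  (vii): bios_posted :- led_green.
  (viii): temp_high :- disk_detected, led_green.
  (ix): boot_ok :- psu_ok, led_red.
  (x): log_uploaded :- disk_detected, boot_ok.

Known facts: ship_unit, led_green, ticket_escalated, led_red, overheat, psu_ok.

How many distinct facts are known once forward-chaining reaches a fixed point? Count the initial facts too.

[1] (i) [replace_psu :- led_green, ticket_escalated, ship_unit.]; (vii) [bios_posted :- led_green.]; (ix) [boot_ok :- psu_ok, led_red.]. ⇒ new: replace_psu, bios_posted, boot_ok.
[2] (iii) [disk_detected :- replace_psu, led_red.]. ⇒ new: disk_detected.
[3] (viii) [temp_high :- disk_detected, led_green.]; (x) [log_uploaded :- disk_detected, boot_ok.]. ⇒ new: temp_high, log_uploaded.
[4] (ii) [reseat_ram :- boot_ok, temp_high.]; (iv) [network_up :- temp_high.]. ⇒ new: reseat_ram, network_up.
Closure: {bios_posted, boot_ok, disk_detected, led_green, led_red, log_uploaded, network_up, overheat, psu_ok, replace_psu, reseat_ram, ship_unit, temp_high, ticket_escalated} — 14 facts.

14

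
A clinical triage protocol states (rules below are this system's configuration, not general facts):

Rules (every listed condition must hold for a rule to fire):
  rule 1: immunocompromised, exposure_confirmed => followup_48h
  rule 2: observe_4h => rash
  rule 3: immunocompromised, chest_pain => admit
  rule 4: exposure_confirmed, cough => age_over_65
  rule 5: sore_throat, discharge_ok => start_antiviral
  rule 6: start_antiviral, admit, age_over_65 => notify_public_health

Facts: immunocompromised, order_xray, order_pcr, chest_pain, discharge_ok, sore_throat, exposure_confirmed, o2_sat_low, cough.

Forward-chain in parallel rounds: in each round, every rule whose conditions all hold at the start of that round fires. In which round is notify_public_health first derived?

Round 1 fires rule 1, rule 3, rule 4, rule 5, giving followup_48h, admit, age_over_65, start_antiviral.
Round 2 fires rule 6, giving notify_public_health.
notify_public_health first appears in round 2.

2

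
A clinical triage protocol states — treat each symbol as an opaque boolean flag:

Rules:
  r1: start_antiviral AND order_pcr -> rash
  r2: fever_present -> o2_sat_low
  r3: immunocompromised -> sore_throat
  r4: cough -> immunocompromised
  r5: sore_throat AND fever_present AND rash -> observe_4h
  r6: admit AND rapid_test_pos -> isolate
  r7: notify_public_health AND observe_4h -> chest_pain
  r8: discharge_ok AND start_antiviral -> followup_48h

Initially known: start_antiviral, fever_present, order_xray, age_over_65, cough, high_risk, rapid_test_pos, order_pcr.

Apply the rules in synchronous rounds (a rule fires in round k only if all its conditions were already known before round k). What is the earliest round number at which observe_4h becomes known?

3

Round 1 — r1, r2, r4, derive rash, o2_sat_low, immunocompromised.
Round 2 — r3, derive sore_throat.
Round 3 — r5, derive observe_4h.
observe_4h first appears in round 3.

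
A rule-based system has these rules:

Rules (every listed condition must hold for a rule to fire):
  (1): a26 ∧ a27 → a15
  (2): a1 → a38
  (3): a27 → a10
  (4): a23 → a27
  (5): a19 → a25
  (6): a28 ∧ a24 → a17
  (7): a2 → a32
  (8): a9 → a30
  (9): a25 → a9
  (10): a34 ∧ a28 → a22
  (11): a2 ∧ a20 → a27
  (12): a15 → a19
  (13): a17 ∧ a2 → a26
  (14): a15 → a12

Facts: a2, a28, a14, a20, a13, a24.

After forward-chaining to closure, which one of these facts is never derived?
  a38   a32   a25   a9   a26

Round 1: (6) [a28 ∧ a24 → a17]; (7) [a2 → a32]; (11) [a2 ∧ a20 → a27]. Adds a17, a32, a27.
Round 2: (3) [a27 → a10]; (13) [a17 ∧ a2 → a26]. Adds a10, a26.
Round 3: (1) [a26 ∧ a27 → a15]. Adds a15.
Round 4: (12) [a15 → a19]; (14) [a15 → a12]. Adds a19, a12.
Round 5: (5) [a19 → a25]. Adds a25.
Round 6: (9) [a25 → a9]. Adds a9.
Round 7: (8) [a9 → a30]. Adds a30.
Derived: a9 (round 6), a25 (round 5), a26 (round 2), a32 (round 1). a38 never appears in any round.

a38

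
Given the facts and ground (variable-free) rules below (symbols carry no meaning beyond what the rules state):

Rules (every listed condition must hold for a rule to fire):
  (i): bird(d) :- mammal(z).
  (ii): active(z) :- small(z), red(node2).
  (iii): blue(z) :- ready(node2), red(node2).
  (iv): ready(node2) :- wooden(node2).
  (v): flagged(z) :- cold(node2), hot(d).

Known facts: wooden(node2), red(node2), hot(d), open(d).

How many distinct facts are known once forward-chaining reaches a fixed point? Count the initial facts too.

Round 1 — (iv), derive ready(node2).
Round 2 — (iii), derive blue(z).
Closure: {blue(z), hot(d), open(d), ready(node2), red(node2), wooden(node2)} — 6 facts.

6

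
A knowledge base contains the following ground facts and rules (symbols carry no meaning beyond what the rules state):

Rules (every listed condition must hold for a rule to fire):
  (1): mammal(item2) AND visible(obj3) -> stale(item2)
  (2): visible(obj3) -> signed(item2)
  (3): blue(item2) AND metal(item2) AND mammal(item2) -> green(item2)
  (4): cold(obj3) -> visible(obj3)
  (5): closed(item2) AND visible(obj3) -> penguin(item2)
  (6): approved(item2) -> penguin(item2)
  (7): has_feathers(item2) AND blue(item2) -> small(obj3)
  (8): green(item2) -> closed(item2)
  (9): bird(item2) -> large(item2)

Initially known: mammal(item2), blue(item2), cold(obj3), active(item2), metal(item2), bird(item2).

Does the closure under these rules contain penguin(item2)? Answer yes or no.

Round 1 fires (3), (4), (9), giving green(item2), visible(obj3), large(item2).
Round 2 fires (1), (2), (8), giving stale(item2), signed(item2), closed(item2).
Round 3 fires (5), giving penguin(item2).
penguin(item2) appears in round 3, so it is derivable.

yes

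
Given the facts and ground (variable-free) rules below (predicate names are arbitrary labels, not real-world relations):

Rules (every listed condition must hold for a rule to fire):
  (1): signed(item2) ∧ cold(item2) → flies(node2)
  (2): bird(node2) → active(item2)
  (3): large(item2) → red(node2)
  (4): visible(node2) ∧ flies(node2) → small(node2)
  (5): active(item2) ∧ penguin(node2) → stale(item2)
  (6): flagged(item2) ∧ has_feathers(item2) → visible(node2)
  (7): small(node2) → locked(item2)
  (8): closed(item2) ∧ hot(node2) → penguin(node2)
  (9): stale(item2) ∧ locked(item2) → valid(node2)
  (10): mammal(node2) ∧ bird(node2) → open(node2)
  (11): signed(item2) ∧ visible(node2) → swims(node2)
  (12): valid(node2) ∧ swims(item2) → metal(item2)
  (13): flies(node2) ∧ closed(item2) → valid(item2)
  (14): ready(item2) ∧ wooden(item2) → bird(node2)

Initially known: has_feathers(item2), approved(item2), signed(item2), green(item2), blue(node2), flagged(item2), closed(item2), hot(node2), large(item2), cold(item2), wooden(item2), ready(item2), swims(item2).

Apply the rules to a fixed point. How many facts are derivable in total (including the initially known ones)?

Round 1 — (1), (3), (6), (8), (14), derive flies(node2), red(node2), visible(node2), penguin(node2), bird(node2).
Round 2 — (2), (4), (11), (13), derive active(item2), small(node2), swims(node2), valid(item2).
Round 3 — (5), (7), derive stale(item2), locked(item2).
Round 4 — (9), derive valid(node2).
Round 5 — (12), derive metal(item2).
Closure: {active(item2), approved(item2), bird(node2), blue(node2), closed(item2), cold(item2), flagged(item2), flies(node2), green(item2), has_feathers(item2), hot(node2), large(item2), locked(item2), metal(item2), penguin(node2), ready(item2), red(node2), signed(item2), small(node2), stale(item2), swims(item2), swims(node2), valid(item2), valid(node2), visible(node2), wooden(item2)} — 26 facts.

26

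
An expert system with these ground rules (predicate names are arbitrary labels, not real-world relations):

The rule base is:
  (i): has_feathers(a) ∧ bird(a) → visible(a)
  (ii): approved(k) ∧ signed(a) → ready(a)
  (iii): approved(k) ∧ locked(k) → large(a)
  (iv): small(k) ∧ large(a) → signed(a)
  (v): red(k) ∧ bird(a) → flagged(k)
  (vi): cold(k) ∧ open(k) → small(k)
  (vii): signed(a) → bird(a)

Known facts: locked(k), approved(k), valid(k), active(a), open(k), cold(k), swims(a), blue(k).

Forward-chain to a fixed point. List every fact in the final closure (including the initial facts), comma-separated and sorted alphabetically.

active(a), approved(k), bird(a), blue(k), cold(k), large(a), locked(k), open(k), ready(a), signed(a), small(k), swims(a), valid(k)

[1] (iii) [approved(k) ∧ locked(k) → large(a)]; (vi) [cold(k) ∧ open(k) → small(k)]. ⇒ new: large(a), small(k).
[2] (iv) [small(k) ∧ large(a) → signed(a)]. ⇒ new: signed(a).
[3] (ii) [approved(k) ∧ signed(a) → ready(a)]; (vii) [signed(a) → bird(a)]. ⇒ new: ready(a), bird(a).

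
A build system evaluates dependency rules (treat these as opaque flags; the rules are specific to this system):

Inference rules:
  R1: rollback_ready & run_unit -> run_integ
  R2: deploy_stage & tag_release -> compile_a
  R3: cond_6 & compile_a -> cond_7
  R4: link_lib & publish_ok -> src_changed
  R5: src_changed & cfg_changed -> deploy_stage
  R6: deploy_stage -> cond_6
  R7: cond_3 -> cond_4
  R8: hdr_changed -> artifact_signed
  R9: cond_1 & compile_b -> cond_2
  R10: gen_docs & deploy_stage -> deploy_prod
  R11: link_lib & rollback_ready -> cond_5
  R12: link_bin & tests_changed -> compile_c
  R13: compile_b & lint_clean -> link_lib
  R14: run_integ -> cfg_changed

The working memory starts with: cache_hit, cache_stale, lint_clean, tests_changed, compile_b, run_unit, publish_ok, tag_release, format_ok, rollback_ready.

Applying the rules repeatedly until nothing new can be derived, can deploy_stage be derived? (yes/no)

Round 1: R1 [rollback_ready & run_unit -> run_integ]; R13 [compile_b & lint_clean -> link_lib]. Adds run_integ, link_lib.
Round 2: R4 [link_lib & publish_ok -> src_changed]; R11 [link_lib & rollback_ready -> cond_5]; R14 [run_integ -> cfg_changed]. Adds src_changed, cond_5, cfg_changed.
Round 3: R5 [src_changed & cfg_changed -> deploy_stage]. Adds deploy_stage.
Round 4: R2 [deploy_stage & tag_release -> compile_a]; R6 [deploy_stage -> cond_6]. Adds compile_a, cond_6.
Round 5: R3 [cond_6 & compile_a -> cond_7]. Adds cond_7.
deploy_stage appears in round 3, so it is derivable.

yes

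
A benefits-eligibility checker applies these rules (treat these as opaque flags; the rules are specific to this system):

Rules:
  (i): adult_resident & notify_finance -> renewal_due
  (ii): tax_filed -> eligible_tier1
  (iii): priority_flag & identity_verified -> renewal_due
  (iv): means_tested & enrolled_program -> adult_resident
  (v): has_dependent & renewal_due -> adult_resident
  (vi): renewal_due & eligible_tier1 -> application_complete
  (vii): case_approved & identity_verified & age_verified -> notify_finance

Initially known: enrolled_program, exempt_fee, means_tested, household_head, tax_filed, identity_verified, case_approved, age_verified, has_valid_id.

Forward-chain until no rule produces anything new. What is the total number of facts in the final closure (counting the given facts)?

14

[1] (ii) [tax_filed -> eligible_tier1]; (iv) [means_tested & enrolled_program -> adult_resident]; (vii) [case_approved & identity_verified & age_verified -> notify_finance]. ⇒ new: eligible_tier1, adult_resident, notify_finance.
[2] (i) [adult_resident & notify_finance -> renewal_due]. ⇒ new: renewal_due.
[3] (vi) [renewal_due & eligible_tier1 -> application_complete]. ⇒ new: application_complete.
Closure: {adult_resident, age_verified, application_complete, case_approved, eligible_tier1, enrolled_program, exempt_fee, has_valid_id, household_head, identity_verified, means_tested, notify_finance, renewal_due, tax_filed} — 14 facts.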